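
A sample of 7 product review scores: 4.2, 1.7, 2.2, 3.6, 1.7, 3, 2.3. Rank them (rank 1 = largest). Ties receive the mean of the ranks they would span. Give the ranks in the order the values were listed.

1, 6.5, 5, 2, 6.5, 3, 4

Sorted (descending): 4.2, 3.6, 3, 2.3, 2.2, 1.7, 1.7
The 2 values of 1.7 occupy positions 6–7 → average rank (6+7)/2 = 6.5.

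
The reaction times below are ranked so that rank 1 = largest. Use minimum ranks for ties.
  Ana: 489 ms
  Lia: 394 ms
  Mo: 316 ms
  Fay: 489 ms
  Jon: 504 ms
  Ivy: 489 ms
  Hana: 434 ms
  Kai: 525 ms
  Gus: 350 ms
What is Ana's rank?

Sorted (descending): 525, 504, 489, 489, 489, 434, 394, 350, 316
The 3 values of 489 occupy positions 3–5 → each gets rank 3.
Ana has value 489 ms → rank 3.

3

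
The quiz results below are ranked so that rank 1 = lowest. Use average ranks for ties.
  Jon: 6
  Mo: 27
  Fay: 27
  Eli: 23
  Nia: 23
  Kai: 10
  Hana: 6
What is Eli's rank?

4.5

Sorted (ascending): 6, 6, 10, 23, 23, 27, 27
The 2 values of 6 occupy positions 1–2 → average rank (1+2)/2 = 1.5.
The 2 values of 23 occupy positions 4–5 → average rank (4+5)/2 = 4.5.
The 2 values of 27 occupy positions 6–7 → average rank (6+7)/2 = 6.5.
Eli has value 23 → rank 4.5.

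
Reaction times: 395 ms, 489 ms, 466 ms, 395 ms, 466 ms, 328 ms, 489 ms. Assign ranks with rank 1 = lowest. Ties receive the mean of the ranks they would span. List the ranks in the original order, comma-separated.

2.5, 6.5, 4.5, 2.5, 4.5, 1, 6.5

Sorted (ascending): 328, 395, 395, 466, 466, 489, 489
The 2 values of 395 occupy positions 2–3 → average rank (2+3)/2 = 2.5.
The 2 values of 466 occupy positions 4–5 → average rank (4+5)/2 = 4.5.
The 2 values of 489 occupy positions 6–7 → average rank (6+7)/2 = 6.5.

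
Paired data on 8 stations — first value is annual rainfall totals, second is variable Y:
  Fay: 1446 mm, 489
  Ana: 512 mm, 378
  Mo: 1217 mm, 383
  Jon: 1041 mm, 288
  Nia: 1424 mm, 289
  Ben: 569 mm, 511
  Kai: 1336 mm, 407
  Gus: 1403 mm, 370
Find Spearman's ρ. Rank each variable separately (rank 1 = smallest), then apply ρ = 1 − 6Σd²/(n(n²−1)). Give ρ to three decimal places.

Ranks of variable 1: 8, 1, 4, 3, 7, 2, 5, 6
Ranks of variable 2: 7, 4, 5, 1, 2, 8, 6, 3
d = r₁ − r₂: 1, -3, -1, 2, 5, -6, -1, 3
d²: 1, 9, 1, 4, 25, 36, 1, 9; Σd² = 86
ρ = 1 − 6·86/(8·63) = 1 − 516/504 = -0.024

-0.024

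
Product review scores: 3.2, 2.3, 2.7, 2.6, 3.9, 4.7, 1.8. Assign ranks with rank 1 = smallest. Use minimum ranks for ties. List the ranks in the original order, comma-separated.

5, 2, 4, 3, 6, 7, 1

Sorted (ascending): 1.8, 2.3, 2.6, 2.7, 3.2, 3.9, 4.7
No ties — each value takes its position as its rank.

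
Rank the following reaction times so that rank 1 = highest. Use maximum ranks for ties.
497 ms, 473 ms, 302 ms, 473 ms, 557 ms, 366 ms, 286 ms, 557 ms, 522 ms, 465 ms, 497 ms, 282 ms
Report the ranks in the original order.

Sorted (descending): 557, 557, 522, 497, 497, 473, 473, 465, 366, 302, 286, 282
The 2 values of 557 occupy positions 1–2 → each gets rank 2.
The 2 values of 497 occupy positions 4–5 → each gets rank 5.
The 2 values of 473 occupy positions 6–7 → each gets rank 7.

5, 7, 10, 7, 2, 9, 11, 2, 3, 8, 5, 12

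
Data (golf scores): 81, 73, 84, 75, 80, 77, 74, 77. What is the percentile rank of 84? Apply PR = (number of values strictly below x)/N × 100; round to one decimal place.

87.5

N = 8.
Strictly below 84: 7. Equal to 84: 1.
PR = 7/8 × 100 = 87.5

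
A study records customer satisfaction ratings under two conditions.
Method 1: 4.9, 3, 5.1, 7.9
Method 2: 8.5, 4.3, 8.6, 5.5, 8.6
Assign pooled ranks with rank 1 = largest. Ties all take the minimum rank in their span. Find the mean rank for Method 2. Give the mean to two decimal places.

3.60

Sorted (descending): 8.6, 8.6, 8.5, 7.9, 5.5, 5.1, 4.9, 4.3, 3
The 2 values of 8.6 occupy positions 1–2 → each gets rank 1.
Method 2 values → pooled ranks: 8.5→3, 4.3→8, 8.6→1, 5.5→5, 8.6→1
Mean rank = (3 + 8 + 1 + 5 + 1) / 5 = 3.60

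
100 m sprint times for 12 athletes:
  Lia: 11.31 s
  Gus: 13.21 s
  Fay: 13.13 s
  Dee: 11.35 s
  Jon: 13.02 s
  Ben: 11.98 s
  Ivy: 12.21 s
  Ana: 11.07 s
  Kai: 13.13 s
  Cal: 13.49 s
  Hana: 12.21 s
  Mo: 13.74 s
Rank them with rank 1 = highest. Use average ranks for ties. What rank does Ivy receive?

7.5

Sorted (descending): 13.74, 13.49, 13.21, 13.13, 13.13, 13.02, 12.21, 12.21, 11.98, 11.35, 11.31, 11.07
The 2 values of 13.13 occupy positions 4–5 → average rank (4+5)/2 = 4.5.
The 2 values of 12.21 occupy positions 7–8 → average rank (7+8)/2 = 7.5.
Ivy has value 12.21 s → rank 7.5.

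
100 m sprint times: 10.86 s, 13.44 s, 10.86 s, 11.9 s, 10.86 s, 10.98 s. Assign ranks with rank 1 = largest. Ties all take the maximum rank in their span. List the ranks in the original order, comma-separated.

6, 1, 6, 2, 6, 3

Sorted (descending): 13.44, 11.9, 10.98, 10.86, 10.86, 10.86
The 3 values of 10.86 occupy positions 4–6 → each gets rank 6.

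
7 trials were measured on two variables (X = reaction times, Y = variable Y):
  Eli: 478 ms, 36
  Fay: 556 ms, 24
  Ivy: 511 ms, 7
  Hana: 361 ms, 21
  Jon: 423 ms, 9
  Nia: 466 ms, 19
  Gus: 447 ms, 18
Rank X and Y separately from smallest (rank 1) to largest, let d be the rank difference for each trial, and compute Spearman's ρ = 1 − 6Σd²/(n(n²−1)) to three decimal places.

Ranks of variable 1: 5, 7, 6, 1, 2, 4, 3
Ranks of variable 2: 7, 6, 1, 5, 2, 4, 3
d = r₁ − r₂: -2, 1, 5, -4, 0, 0, 0
d²: 4, 1, 25, 16, 0, 0, 0; Σd² = 46
ρ = 1 − 6·46/(7·48) = 1 − 276/336 = 0.179

0.179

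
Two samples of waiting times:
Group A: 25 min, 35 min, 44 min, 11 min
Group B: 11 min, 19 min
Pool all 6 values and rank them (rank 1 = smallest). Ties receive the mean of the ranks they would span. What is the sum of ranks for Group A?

Sorted (ascending): 11, 11, 19, 25, 35, 44
The 2 values of 11 occupy positions 1–2 → average rank (1+2)/2 = 1.5.
Group A values → pooled ranks: 25→4, 35→5, 44→6, 11→1.5
Rank sum = 4 + 5 + 6 + 1.5 = 16.5

16.5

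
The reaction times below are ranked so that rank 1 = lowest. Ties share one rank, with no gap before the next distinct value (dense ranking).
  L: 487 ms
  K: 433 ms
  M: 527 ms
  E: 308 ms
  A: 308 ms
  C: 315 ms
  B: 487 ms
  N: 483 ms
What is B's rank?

Sorted (ascending): 308, 308, 315, 433, 483, 487, 487, 527
The 2 values of 308 share dense rank 1.
The 2 values of 487 share dense rank 5.
Remaining distinct values take the next consecutive integers.
B has value 487 ms → rank 5.

5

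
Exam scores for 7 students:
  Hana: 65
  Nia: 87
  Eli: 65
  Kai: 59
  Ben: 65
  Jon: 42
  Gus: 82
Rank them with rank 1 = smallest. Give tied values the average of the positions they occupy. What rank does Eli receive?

Sorted (ascending): 42, 59, 65, 65, 65, 82, 87
The 3 values of 65 occupy positions 3–5 → average rank 4.
Eli has value 65 → rank 4.

4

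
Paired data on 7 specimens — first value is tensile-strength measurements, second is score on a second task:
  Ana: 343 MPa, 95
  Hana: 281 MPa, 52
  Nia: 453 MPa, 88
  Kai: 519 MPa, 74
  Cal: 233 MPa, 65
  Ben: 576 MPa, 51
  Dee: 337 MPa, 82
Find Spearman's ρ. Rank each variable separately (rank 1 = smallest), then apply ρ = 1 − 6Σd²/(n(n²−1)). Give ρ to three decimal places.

Ranks of variable 1: 4, 2, 5, 6, 1, 7, 3
Ranks of variable 2: 7, 2, 6, 4, 3, 1, 5
d = r₁ − r₂: -3, 0, -1, 2, -2, 6, -2
d²: 9, 0, 1, 4, 4, 36, 4; Σd² = 58
ρ = 1 − 6·58/(7·48) = 1 − 348/336 = -0.036

-0.036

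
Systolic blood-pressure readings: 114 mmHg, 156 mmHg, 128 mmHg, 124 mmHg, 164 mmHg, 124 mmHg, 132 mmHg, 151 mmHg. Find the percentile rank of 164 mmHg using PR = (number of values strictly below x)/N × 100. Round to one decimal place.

N = 8.
Strictly below 164: 7. Equal to 164: 1.
PR = 7/8 × 100 = 87.5

87.5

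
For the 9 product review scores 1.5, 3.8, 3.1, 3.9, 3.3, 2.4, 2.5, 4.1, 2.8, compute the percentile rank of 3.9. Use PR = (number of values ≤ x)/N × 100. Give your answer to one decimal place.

N = 9.
Strictly below 3.9: 7. Equal to 3.9: 1.
PR = 8/9 × 100 = 88.9

88.9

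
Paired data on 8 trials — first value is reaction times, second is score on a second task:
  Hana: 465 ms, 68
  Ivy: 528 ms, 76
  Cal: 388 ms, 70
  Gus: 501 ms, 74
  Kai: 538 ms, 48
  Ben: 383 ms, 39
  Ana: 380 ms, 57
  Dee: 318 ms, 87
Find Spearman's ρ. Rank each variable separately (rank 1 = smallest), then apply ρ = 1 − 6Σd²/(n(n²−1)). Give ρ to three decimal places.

-0.095

Ranks of variable 1: 5, 7, 4, 6, 8, 3, 2, 1
Ranks of variable 2: 4, 7, 5, 6, 2, 1, 3, 8
d = r₁ − r₂: 1, 0, -1, 0, 6, 2, -1, -7
d²: 1, 0, 1, 0, 36, 4, 1, 49; Σd² = 92
ρ = 1 − 6·92/(8·63) = 1 − 552/504 = -0.095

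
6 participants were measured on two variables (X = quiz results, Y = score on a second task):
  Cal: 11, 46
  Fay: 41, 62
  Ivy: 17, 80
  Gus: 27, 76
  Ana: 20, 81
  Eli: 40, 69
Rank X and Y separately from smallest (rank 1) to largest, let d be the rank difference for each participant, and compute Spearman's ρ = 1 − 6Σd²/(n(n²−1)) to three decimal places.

Ranks of variable 1: 1, 6, 2, 4, 3, 5
Ranks of variable 2: 1, 2, 5, 4, 6, 3
d = r₁ − r₂: 0, 4, -3, 0, -3, 2
d²: 0, 16, 9, 0, 9, 4; Σd² = 38
ρ = 1 − 6·38/(6·35) = 1 − 228/210 = -0.086

-0.086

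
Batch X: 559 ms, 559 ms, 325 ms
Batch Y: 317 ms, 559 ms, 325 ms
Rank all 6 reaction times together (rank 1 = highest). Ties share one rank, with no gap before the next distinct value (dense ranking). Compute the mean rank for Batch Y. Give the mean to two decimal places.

Sorted (descending): 559, 559, 559, 325, 325, 317
The 3 values of 559 share dense rank 1.
The 2 values of 325 share dense rank 2.
Remaining distinct values take the next consecutive integers.
Batch Y values → pooled ranks: 317→3, 559→1, 325→2
Mean rank = (3 + 1 + 2) / 3 = 2.00

2.00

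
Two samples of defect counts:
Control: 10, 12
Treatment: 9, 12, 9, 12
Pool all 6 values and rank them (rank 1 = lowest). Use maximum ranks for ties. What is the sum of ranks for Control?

9

Sorted (ascending): 9, 9, 10, 12, 12, 12
The 2 values of 9 occupy positions 1–2 → each gets rank 2.
The 3 values of 12 occupy positions 4–6 → each gets rank 6.
Control values → pooled ranks: 10→3, 12→6
Rank sum = 3 + 6 = 9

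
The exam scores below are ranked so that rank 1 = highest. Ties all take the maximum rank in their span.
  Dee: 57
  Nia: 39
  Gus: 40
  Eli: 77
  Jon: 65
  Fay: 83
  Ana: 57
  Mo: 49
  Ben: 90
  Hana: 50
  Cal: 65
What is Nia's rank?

Sorted (descending): 90, 83, 77, 65, 65, 57, 57, 50, 49, 40, 39
The 2 values of 65 occupy positions 4–5 → each gets rank 5.
The 2 values of 57 occupy positions 6–7 → each gets rank 7.
Nia has value 39 → rank 11.

11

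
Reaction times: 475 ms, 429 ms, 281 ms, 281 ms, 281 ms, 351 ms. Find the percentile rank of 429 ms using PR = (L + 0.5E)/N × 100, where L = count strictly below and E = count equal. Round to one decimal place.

75.0

N = 6.
Strictly below 429: 4. Equal to 429: 1.
PR = (4 + 0.5·1)/6 × 100 = 75.0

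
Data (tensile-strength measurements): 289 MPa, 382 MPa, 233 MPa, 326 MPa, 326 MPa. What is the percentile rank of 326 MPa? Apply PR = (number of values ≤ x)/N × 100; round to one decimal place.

N = 5.
Strictly below 326: 2. Equal to 326: 2.
PR = 4/5 × 100 = 80.0

80.0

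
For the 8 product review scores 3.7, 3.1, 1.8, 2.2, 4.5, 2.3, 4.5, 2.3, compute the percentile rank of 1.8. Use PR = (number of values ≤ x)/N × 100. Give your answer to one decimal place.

12.5

N = 8.
Strictly below 1.8: 0. Equal to 1.8: 1.
PR = 1/8 × 100 = 12.5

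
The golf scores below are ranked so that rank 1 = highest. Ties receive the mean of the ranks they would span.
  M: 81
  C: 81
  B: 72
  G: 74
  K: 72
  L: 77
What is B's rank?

5.5

Sorted (descending): 81, 81, 77, 74, 72, 72
The 2 values of 81 occupy positions 1–2 → average rank (1+2)/2 = 1.5.
The 2 values of 72 occupy positions 5–6 → average rank (5+6)/2 = 5.5.
B has value 72 → rank 5.5.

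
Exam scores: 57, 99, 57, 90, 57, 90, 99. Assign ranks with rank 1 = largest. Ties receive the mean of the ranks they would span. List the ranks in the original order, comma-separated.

6, 1.5, 6, 3.5, 6, 3.5, 1.5

Sorted (descending): 99, 99, 90, 90, 57, 57, 57
The 2 values of 99 occupy positions 1–2 → average rank (1+2)/2 = 1.5.
The 2 values of 90 occupy positions 3–4 → average rank (3+4)/2 = 3.5.
The 3 values of 57 occupy positions 5–7 → average rank 6.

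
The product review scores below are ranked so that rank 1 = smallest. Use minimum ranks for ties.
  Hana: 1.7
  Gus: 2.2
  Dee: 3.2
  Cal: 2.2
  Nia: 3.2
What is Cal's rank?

2

Sorted (ascending): 1.7, 2.2, 2.2, 3.2, 3.2
The 2 values of 2.2 occupy positions 2–3 → each gets rank 2.
The 2 values of 3.2 occupy positions 4–5 → each gets rank 4.
Cal has value 2.2 → rank 2.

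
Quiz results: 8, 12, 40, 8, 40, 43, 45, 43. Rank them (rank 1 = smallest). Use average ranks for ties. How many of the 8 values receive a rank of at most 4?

3

Sorted (ascending): 8, 8, 12, 40, 40, 43, 43, 45
The 2 values of 8 occupy positions 1–2 → average rank (1+2)/2 = 1.5.
The 2 values of 40 occupy positions 4–5 → average rank (4+5)/2 = 4.5.
The 2 values of 43 occupy positions 6–7 → average rank (6+7)/2 = 6.5.
Ranks ≤ 4: {1.5, 1.5, 3} → 3 values.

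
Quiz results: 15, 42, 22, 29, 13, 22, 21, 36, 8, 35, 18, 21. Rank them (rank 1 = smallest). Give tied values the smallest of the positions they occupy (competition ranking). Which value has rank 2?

Sorted (ascending): 8, 13, 15, 18, 21, 21, 22, 22, 29, 35, 36, 42
The 2 values of 21 occupy positions 5–6 → each gets rank 5.
The 2 values of 22 occupy positions 7–8 → each gets rank 7.
Rank 2 → value 13.

13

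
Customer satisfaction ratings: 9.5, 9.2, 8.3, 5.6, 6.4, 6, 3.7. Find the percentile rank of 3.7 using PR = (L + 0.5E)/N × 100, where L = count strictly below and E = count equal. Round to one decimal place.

7.1

N = 7.
Strictly below 3.7: 0. Equal to 3.7: 1.
PR = (0 + 0.5·1)/7 × 100 = 7.1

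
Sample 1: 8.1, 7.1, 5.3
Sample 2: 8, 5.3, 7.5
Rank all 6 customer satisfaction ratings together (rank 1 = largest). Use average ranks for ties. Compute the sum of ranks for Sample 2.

Sorted (descending): 8.1, 8, 7.5, 7.1, 5.3, 5.3
The 2 values of 5.3 occupy positions 5–6 → average rank (5+6)/2 = 5.5.
Sample 2 values → pooled ranks: 8→2, 5.3→5.5, 7.5→3
Rank sum = 2 + 5.5 + 3 = 10.5

10.5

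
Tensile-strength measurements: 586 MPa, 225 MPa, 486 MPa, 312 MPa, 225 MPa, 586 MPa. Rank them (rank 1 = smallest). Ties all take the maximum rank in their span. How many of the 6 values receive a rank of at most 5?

Sorted (ascending): 225, 225, 312, 486, 586, 586
The 2 values of 225 occupy positions 1–2 → each gets rank 2.
The 2 values of 586 occupy positions 5–6 → each gets rank 6.
Ranks ≤ 5: {2, 2, 3, 4} → 4 values.

4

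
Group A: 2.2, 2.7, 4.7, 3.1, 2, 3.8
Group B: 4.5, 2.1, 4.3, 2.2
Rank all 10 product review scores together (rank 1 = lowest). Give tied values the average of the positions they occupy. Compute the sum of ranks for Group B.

22.5

Sorted (ascending): 2, 2.1, 2.2, 2.2, 2.7, 3.1, 3.8, 4.3, 4.5, 4.7
The 2 values of 2.2 occupy positions 3–4 → average rank (3+4)/2 = 3.5.
Group B values → pooled ranks: 4.5→9, 2.1→2, 4.3→8, 2.2→3.5
Rank sum = 9 + 2 + 8 + 3.5 = 22.5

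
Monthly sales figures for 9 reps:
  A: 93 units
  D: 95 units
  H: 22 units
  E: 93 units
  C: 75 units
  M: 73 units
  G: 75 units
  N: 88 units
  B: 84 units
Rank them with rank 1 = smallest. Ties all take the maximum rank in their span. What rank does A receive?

8

Sorted (ascending): 22, 73, 75, 75, 84, 88, 93, 93, 95
The 2 values of 75 occupy positions 3–4 → each gets rank 4.
The 2 values of 93 occupy positions 7–8 → each gets rank 8.
A has value 93 units → rank 8.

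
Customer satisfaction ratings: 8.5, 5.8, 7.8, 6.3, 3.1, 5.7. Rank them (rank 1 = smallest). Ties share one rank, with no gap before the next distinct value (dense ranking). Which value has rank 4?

6.3

Sorted (ascending): 3.1, 5.7, 5.8, 6.3, 7.8, 8.5
No ties — each value takes its position as its rank.
Rank 4 → value 6.3.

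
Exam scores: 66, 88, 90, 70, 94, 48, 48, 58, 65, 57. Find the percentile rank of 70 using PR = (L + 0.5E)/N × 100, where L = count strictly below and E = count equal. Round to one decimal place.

N = 10.
Strictly below 70: 6. Equal to 70: 1.
PR = (6 + 0.5·1)/10 × 100 = 65.0

65.0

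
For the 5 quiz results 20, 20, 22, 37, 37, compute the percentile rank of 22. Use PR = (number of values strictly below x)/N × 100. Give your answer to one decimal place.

N = 5.
Strictly below 22: 2. Equal to 22: 1.
PR = 2/5 × 100 = 40.0

40.0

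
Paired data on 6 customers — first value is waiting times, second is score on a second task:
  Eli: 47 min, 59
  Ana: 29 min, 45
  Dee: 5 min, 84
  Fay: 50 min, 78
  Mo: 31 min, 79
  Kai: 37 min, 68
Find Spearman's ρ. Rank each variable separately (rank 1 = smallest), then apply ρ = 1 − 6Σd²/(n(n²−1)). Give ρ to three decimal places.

-0.257

Ranks of variable 1: 5, 2, 1, 6, 3, 4
Ranks of variable 2: 2, 1, 6, 4, 5, 3
d = r₁ − r₂: 3, 1, -5, 2, -2, 1
d²: 9, 1, 25, 4, 4, 1; Σd² = 44
ρ = 1 − 6·44/(6·35) = 1 − 264/210 = -0.257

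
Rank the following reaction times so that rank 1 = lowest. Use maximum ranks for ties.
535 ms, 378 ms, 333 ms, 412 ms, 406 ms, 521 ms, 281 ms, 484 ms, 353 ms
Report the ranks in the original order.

9, 4, 2, 6, 5, 8, 1, 7, 3

Sorted (ascending): 281, 333, 353, 378, 406, 412, 484, 521, 535
No ties — each value takes its position as its rank.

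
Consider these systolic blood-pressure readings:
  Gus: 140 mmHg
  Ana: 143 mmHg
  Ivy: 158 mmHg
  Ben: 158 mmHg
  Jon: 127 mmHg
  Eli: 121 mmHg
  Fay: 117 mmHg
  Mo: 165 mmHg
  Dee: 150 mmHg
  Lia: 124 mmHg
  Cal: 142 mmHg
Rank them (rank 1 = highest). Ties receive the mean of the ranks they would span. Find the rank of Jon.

Sorted (descending): 165, 158, 158, 150, 143, 142, 140, 127, 124, 121, 117
The 2 values of 158 occupy positions 2–3 → average rank (2+3)/2 = 2.5.
Jon has value 127 mmHg → rank 8.

8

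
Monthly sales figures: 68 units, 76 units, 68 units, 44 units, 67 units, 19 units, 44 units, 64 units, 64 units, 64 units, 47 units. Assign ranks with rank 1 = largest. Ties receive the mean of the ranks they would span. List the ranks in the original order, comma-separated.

Sorted (descending): 76, 68, 68, 67, 64, 64, 64, 47, 44, 44, 19
The 2 values of 68 occupy positions 2–3 → average rank (2+3)/2 = 2.5.
The 3 values of 64 occupy positions 5–7 → average rank 6.
The 2 values of 44 occupy positions 9–10 → average rank (9+10)/2 = 9.5.

2.5, 1, 2.5, 9.5, 4, 11, 9.5, 6, 6, 6, 8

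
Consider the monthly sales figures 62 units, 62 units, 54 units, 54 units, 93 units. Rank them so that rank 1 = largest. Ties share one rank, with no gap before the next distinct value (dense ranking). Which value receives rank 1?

93

Sorted (descending): 93, 62, 62, 54, 54
The 2 values of 62 share dense rank 2.
The 2 values of 54 share dense rank 3.
Remaining distinct values take the next consecutive integers.
Rank 1 → value 93.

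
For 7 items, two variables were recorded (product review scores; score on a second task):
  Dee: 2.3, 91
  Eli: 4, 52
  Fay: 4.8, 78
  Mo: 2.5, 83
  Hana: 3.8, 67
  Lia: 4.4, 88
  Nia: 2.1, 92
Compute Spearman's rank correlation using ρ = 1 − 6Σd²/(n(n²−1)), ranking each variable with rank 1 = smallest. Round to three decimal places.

Ranks of variable 1: 2, 5, 7, 3, 4, 6, 1
Ranks of variable 2: 6, 1, 3, 4, 2, 5, 7
d = r₁ − r₂: -4, 4, 4, -1, 2, 1, -6
d²: 16, 16, 16, 1, 4, 1, 36; Σd² = 90
ρ = 1 − 6·90/(7·48) = 1 − 540/336 = -0.607

-0.607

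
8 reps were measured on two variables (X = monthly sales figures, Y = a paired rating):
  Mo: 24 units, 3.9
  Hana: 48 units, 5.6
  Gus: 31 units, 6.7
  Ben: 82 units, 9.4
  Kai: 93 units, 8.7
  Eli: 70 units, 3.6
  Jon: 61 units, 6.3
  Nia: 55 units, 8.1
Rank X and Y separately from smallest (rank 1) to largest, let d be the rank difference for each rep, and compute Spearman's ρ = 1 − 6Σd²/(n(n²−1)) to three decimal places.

0.500

Ranks of variable 1: 1, 3, 2, 7, 8, 6, 5, 4
Ranks of variable 2: 2, 3, 5, 8, 7, 1, 4, 6
d = r₁ − r₂: -1, 0, -3, -1, 1, 5, 1, -2
d²: 1, 0, 9, 1, 1, 25, 1, 4; Σd² = 42
ρ = 1 − 6·42/(8·63) = 1 − 252/504 = 0.500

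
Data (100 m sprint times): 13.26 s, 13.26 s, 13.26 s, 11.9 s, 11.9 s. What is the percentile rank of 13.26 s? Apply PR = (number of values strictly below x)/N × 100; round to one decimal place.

N = 5.
Strictly below 13.26: 2. Equal to 13.26: 3.
PR = 2/5 × 100 = 40.0

40.0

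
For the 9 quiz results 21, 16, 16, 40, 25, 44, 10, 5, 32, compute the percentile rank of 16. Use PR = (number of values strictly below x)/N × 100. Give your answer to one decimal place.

N = 9.
Strictly below 16: 2. Equal to 16: 2.
PR = 2/9 × 100 = 22.2

22.2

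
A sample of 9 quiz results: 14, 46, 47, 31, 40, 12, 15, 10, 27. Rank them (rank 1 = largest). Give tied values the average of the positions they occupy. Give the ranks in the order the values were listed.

7, 2, 1, 4, 3, 8, 6, 9, 5

Sorted (descending): 47, 46, 40, 31, 27, 15, 14, 12, 10
No ties — each value takes its position as its rank.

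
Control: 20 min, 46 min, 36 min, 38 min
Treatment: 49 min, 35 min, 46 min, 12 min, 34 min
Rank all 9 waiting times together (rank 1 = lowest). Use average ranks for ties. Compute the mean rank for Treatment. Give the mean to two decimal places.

Sorted (ascending): 12, 20, 34, 35, 36, 38, 46, 46, 49
The 2 values of 46 occupy positions 7–8 → average rank (7+8)/2 = 7.5.
Treatment values → pooled ranks: 49→9, 35→4, 46→7.5, 12→1, 34→3
Mean rank = (9 + 4 + 7.5 + 1 + 3) / 5 = 4.90

4.90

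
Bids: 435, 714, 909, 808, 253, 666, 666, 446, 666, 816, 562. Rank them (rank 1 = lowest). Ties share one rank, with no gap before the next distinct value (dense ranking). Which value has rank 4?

562

Sorted (ascending): 253, 435, 446, 562, 666, 666, 666, 714, 808, 816, 909
The 3 values of 666 share dense rank 5.
Remaining distinct values take the next consecutive integers.
Rank 4 → value 562.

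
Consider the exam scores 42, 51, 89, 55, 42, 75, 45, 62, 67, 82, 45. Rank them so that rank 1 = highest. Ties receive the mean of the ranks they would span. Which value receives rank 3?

75

Sorted (descending): 89, 82, 75, 67, 62, 55, 51, 45, 45, 42, 42
The 2 values of 45 occupy positions 8–9 → average rank (8+9)/2 = 8.5.
The 2 values of 42 occupy positions 10–11 → average rank (10+11)/2 = 10.5.
Rank 3 → value 75.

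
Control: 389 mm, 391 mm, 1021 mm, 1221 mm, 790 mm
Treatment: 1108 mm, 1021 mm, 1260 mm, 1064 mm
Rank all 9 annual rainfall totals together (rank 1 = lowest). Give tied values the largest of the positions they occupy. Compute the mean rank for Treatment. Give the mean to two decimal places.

Sorted (ascending): 389, 391, 790, 1021, 1021, 1064, 1108, 1221, 1260
The 2 values of 1021 occupy positions 4–5 → each gets rank 5.
Treatment values → pooled ranks: 1108→7, 1021→5, 1260→9, 1064→6
Mean rank = (7 + 5 + 9 + 6) / 4 = 6.75

6.75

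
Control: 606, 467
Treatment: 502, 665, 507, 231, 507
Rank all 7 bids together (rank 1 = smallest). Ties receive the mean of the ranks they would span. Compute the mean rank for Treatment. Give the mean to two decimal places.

4.00

Sorted (ascending): 231, 467, 502, 507, 507, 606, 665
The 2 values of 507 occupy positions 4–5 → average rank (4+5)/2 = 4.5.
Treatment values → pooled ranks: 502→3, 665→7, 507→4.5, 231→1, 507→4.5
Mean rank = (3 + 7 + 4.5 + 1 + 4.5) / 5 = 4.00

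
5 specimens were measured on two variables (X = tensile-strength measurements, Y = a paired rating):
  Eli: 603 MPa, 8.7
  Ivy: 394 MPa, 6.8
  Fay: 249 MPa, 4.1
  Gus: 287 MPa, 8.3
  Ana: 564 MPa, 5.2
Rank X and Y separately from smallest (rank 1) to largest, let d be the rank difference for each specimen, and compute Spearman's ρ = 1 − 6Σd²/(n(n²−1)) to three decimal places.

0.600

Ranks of variable 1: 5, 3, 1, 2, 4
Ranks of variable 2: 5, 3, 1, 4, 2
d = r₁ − r₂: 0, 0, 0, -2, 2
d²: 0, 0, 0, 4, 4; Σd² = 8
ρ = 1 − 6·8/(5·24) = 1 − 48/120 = 0.600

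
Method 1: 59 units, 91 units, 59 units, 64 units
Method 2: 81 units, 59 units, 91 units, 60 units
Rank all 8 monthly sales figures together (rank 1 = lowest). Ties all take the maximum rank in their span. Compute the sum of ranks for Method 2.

Sorted (ascending): 59, 59, 59, 60, 64, 81, 91, 91
The 3 values of 59 occupy positions 1–3 → each gets rank 3.
The 2 values of 91 occupy positions 7–8 → each gets rank 8.
Method 2 values → pooled ranks: 81→6, 59→3, 91→8, 60→4
Rank sum = 6 + 3 + 8 + 4 = 21

21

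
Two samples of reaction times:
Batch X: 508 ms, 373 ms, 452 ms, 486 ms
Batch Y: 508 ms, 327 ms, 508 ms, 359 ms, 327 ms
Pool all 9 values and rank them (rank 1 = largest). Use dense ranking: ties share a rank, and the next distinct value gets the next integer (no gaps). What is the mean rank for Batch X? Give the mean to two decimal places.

2.50

Sorted (descending): 508, 508, 508, 486, 452, 373, 359, 327, 327
The 3 values of 508 share dense rank 1.
The 2 values of 327 share dense rank 6.
Remaining distinct values take the next consecutive integers.
Batch X values → pooled ranks: 508→1, 373→4, 452→3, 486→2
Mean rank = (1 + 4 + 3 + 2) / 4 = 2.50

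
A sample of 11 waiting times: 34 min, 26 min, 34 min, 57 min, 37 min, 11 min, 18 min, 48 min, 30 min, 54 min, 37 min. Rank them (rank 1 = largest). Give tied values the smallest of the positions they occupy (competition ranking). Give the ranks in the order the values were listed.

Sorted (descending): 57, 54, 48, 37, 37, 34, 34, 30, 26, 18, 11
The 2 values of 37 occupy positions 4–5 → each gets rank 4.
The 2 values of 34 occupy positions 6–7 → each gets rank 6.

6, 9, 6, 1, 4, 11, 10, 3, 8, 2, 4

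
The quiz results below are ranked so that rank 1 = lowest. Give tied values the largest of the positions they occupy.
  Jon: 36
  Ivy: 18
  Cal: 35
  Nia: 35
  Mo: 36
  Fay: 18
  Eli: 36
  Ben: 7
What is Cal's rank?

Sorted (ascending): 7, 18, 18, 35, 35, 36, 36, 36
The 2 values of 18 occupy positions 2–3 → each gets rank 3.
The 2 values of 35 occupy positions 4–5 → each gets rank 5.
The 3 values of 36 occupy positions 6–8 → each gets rank 8.
Cal has value 35 → rank 5.

5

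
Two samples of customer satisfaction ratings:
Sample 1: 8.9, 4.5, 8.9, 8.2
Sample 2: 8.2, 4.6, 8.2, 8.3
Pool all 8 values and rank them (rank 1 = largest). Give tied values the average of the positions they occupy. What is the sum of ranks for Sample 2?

20

Sorted (descending): 8.9, 8.9, 8.3, 8.2, 8.2, 8.2, 4.6, 4.5
The 2 values of 8.9 occupy positions 1–2 → average rank (1+2)/2 = 1.5.
The 3 values of 8.2 occupy positions 4–6 → average rank 5.
Sample 2 values → pooled ranks: 8.2→5, 4.6→7, 8.2→5, 8.3→3
Rank sum = 5 + 7 + 5 + 3 = 20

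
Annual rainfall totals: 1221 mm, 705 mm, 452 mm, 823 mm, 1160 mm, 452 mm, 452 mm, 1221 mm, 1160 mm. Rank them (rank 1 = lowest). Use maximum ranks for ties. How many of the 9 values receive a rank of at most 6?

Sorted (ascending): 452, 452, 452, 705, 823, 1160, 1160, 1221, 1221
The 3 values of 452 occupy positions 1–3 → each gets rank 3.
The 2 values of 1160 occupy positions 6–7 → each gets rank 7.
The 2 values of 1221 occupy positions 8–9 → each gets rank 9.
Ranks ≤ 6: {3, 3, 3, 4, 5} → 5 values.

5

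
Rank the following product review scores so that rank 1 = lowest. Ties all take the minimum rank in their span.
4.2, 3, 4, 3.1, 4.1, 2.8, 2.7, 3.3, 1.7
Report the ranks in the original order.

9, 4, 7, 5, 8, 3, 2, 6, 1

Sorted (ascending): 1.7, 2.7, 2.8, 3, 3.1, 3.3, 4, 4.1, 4.2
No ties — each value takes its position as its rank.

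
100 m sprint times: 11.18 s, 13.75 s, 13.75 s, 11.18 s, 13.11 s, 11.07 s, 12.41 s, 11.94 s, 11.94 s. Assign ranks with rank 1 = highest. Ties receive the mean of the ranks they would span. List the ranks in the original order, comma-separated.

7.5, 1.5, 1.5, 7.5, 3, 9, 4, 5.5, 5.5

Sorted (descending): 13.75, 13.75, 13.11, 12.41, 11.94, 11.94, 11.18, 11.18, 11.07
The 2 values of 13.75 occupy positions 1–2 → average rank (1+2)/2 = 1.5.
The 2 values of 11.94 occupy positions 5–6 → average rank (5+6)/2 = 5.5.
The 2 values of 11.18 occupy positions 7–8 → average rank (7+8)/2 = 7.5.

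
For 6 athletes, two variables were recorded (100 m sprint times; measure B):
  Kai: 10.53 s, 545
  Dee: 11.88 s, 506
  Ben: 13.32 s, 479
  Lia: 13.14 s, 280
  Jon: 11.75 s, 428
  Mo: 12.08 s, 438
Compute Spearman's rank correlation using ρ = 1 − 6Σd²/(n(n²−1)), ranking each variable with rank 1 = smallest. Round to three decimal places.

-0.429

Ranks of variable 1: 1, 3, 6, 5, 2, 4
Ranks of variable 2: 6, 5, 4, 1, 2, 3
d = r₁ − r₂: -5, -2, 2, 4, 0, 1
d²: 25, 4, 4, 16, 0, 1; Σd² = 50
ρ = 1 − 6·50/(6·35) = 1 − 300/210 = -0.429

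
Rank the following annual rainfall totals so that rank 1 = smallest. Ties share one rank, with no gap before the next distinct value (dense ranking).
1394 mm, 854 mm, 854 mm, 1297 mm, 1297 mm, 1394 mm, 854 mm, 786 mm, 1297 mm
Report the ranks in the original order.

Sorted (ascending): 786, 854, 854, 854, 1297, 1297, 1297, 1394, 1394
The 3 values of 854 share dense rank 2.
The 3 values of 1297 share dense rank 3.
The 2 values of 1394 share dense rank 4.
Remaining distinct values take the next consecutive integers.

4, 2, 2, 3, 3, 4, 2, 1, 3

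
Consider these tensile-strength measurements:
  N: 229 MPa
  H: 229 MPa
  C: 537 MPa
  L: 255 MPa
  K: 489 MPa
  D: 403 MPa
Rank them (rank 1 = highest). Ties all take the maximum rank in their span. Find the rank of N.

Sorted (descending): 537, 489, 403, 255, 229, 229
The 2 values of 229 occupy positions 5–6 → each gets rank 6.
N has value 229 MPa → rank 6.

6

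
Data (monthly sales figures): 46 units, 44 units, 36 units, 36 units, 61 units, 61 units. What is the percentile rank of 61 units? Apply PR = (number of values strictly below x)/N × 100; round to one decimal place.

66.7

N = 6.
Strictly below 61: 4. Equal to 61: 2.
PR = 4/6 × 100 = 66.7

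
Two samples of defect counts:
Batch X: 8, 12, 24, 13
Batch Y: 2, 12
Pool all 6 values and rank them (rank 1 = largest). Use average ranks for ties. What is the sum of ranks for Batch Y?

9.5

Sorted (descending): 24, 13, 12, 12, 8, 2
The 2 values of 12 occupy positions 3–4 → average rank (3+4)/2 = 3.5.
Batch Y values → pooled ranks: 2→6, 12→3.5
Rank sum = 6 + 3.5 = 9.5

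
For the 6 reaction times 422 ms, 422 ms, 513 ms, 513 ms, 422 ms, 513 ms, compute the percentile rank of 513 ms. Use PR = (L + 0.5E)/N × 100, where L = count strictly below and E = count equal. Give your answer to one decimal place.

N = 6.
Strictly below 513: 3. Equal to 513: 3.
PR = (3 + 0.5·3)/6 × 100 = 75.0

75.0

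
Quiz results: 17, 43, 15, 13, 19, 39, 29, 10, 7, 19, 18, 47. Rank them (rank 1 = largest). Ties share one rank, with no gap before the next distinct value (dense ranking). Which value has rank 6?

18

Sorted (descending): 47, 43, 39, 29, 19, 19, 18, 17, 15, 13, 10, 7
The 2 values of 19 share dense rank 5.
Remaining distinct values take the next consecutive integers.
Rank 6 → value 18.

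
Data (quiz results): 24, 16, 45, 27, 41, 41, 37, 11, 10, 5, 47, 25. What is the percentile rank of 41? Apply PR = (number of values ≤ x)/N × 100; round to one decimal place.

83.3

N = 12.
Strictly below 41: 8. Equal to 41: 2.
PR = 10/12 × 100 = 83.3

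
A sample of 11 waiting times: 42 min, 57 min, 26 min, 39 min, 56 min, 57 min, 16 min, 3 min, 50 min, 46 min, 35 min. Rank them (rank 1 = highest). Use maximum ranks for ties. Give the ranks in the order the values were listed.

6, 2, 9, 7, 3, 2, 10, 11, 4, 5, 8

Sorted (descending): 57, 57, 56, 50, 46, 42, 39, 35, 26, 16, 3
The 2 values of 57 occupy positions 1–2 → each gets rank 2.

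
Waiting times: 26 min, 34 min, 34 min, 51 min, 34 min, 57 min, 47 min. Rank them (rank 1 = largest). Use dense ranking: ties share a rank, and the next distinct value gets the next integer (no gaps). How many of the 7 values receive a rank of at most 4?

Sorted (descending): 57, 51, 47, 34, 34, 34, 26
The 3 values of 34 share dense rank 4.
Remaining distinct values take the next consecutive integers.
Ranks ≤ 4: {1, 2, 3, 4, 4, 4} → 6 values.

6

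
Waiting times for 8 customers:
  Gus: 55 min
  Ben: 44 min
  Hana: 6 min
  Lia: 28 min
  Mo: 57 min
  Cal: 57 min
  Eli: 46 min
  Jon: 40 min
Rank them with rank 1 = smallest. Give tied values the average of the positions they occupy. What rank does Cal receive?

7.5

Sorted (ascending): 6, 28, 40, 44, 46, 55, 57, 57
The 2 values of 57 occupy positions 7–8 → average rank (7+8)/2 = 7.5.
Cal has value 57 min → rank 7.5.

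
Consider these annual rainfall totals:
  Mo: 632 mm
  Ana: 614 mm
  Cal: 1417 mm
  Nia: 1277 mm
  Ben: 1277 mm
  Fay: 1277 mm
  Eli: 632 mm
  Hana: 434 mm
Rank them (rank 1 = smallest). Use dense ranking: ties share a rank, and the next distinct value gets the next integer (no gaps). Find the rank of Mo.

Sorted (ascending): 434, 614, 632, 632, 1277, 1277, 1277, 1417
The 2 values of 632 share dense rank 3.
The 3 values of 1277 share dense rank 4.
Remaining distinct values take the next consecutive integers.
Mo has value 632 mm → rank 3.

3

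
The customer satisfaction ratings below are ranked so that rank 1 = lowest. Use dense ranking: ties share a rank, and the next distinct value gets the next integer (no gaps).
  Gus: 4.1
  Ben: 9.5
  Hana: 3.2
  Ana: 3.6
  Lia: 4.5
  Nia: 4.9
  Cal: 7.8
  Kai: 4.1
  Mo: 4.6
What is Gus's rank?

Sorted (ascending): 3.2, 3.6, 4.1, 4.1, 4.5, 4.6, 4.9, 7.8, 9.5
The 2 values of 4.1 share dense rank 3.
Remaining distinct values take the next consecutive integers.
Gus has value 4.1 → rank 3.

3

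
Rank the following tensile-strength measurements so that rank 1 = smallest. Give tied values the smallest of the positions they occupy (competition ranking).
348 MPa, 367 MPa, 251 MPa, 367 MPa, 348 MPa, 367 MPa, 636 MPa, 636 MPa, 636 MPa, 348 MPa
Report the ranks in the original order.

2, 5, 1, 5, 2, 5, 8, 8, 8, 2

Sorted (ascending): 251, 348, 348, 348, 367, 367, 367, 636, 636, 636
The 3 values of 348 occupy positions 2–4 → each gets rank 2.
The 3 values of 367 occupy positions 5–7 → each gets rank 5.
The 3 values of 636 occupy positions 8–10 → each gets rank 8.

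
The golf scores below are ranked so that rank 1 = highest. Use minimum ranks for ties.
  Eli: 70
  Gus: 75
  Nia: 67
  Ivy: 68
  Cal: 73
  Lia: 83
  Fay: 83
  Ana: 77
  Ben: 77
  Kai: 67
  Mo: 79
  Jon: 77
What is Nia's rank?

11

Sorted (descending): 83, 83, 79, 77, 77, 77, 75, 73, 70, 68, 67, 67
The 2 values of 83 occupy positions 1–2 → each gets rank 1.
The 3 values of 77 occupy positions 4–6 → each gets rank 4.
The 2 values of 67 occupy positions 11–12 → each gets rank 11.
Nia has value 67 → rank 11.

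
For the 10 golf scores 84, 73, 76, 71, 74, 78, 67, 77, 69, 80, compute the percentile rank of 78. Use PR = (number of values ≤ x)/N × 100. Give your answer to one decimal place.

80.0

N = 10.
Strictly below 78: 7. Equal to 78: 1.
PR = 8/10 × 100 = 80.0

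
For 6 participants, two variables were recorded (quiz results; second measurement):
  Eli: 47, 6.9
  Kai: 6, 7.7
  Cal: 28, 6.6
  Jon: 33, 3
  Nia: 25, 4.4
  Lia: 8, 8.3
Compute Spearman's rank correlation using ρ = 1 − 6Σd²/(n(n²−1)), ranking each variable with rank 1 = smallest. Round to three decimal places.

-0.543

Ranks of variable 1: 6, 1, 4, 5, 3, 2
Ranks of variable 2: 4, 5, 3, 1, 2, 6
d = r₁ − r₂: 2, -4, 1, 4, 1, -4
d²: 4, 16, 1, 16, 1, 16; Σd² = 54
ρ = 1 − 6·54/(6·35) = 1 − 324/210 = -0.543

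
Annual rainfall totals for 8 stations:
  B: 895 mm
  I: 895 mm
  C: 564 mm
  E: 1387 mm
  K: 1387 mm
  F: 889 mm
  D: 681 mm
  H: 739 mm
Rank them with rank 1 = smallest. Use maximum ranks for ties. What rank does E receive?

8

Sorted (ascending): 564, 681, 739, 889, 895, 895, 1387, 1387
The 2 values of 895 occupy positions 5–6 → each gets rank 6.
The 2 values of 1387 occupy positions 7–8 → each gets rank 8.
E has value 1387 mm → rank 8.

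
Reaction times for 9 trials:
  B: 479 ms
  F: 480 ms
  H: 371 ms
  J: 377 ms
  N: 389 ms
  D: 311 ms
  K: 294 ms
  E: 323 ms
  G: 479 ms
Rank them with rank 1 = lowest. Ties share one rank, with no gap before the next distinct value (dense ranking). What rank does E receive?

Sorted (ascending): 294, 311, 323, 371, 377, 389, 479, 479, 480
The 2 values of 479 share dense rank 7.
Remaining distinct values take the next consecutive integers.
E has value 323 ms → rank 3.

3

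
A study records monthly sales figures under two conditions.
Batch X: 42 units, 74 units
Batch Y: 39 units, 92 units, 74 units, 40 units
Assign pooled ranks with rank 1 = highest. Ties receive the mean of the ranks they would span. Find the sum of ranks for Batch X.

6.5

Sorted (descending): 92, 74, 74, 42, 40, 39
The 2 values of 74 occupy positions 2–3 → average rank (2+3)/2 = 2.5.
Batch X values → pooled ranks: 42→4, 74→2.5
Rank sum = 4 + 2.5 = 6.5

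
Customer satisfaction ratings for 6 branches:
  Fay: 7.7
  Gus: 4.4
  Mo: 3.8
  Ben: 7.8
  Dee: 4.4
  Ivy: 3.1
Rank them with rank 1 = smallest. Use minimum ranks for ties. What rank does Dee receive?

Sorted (ascending): 3.1, 3.8, 4.4, 4.4, 7.7, 7.8
The 2 values of 4.4 occupy positions 3–4 → each gets rank 3.
Dee has value 4.4 → rank 3.

3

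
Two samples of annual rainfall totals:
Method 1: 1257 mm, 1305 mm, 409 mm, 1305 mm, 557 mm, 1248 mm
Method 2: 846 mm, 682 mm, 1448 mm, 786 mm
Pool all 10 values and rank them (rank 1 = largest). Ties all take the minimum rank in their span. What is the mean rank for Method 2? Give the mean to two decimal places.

5.50

Sorted (descending): 1448, 1305, 1305, 1257, 1248, 846, 786, 682, 557, 409
The 2 values of 1305 occupy positions 2–3 → each gets rank 2.
Method 2 values → pooled ranks: 846→6, 682→8, 1448→1, 786→7
Mean rank = (6 + 8 + 1 + 7) / 4 = 5.50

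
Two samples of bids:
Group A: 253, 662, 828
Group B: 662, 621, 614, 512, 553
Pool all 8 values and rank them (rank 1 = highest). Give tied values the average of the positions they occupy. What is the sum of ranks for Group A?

Sorted (descending): 828, 662, 662, 621, 614, 553, 512, 253
The 2 values of 662 occupy positions 2–3 → average rank (2+3)/2 = 2.5.
Group A values → pooled ranks: 253→8, 662→2.5, 828→1
Rank sum = 8 + 2.5 + 1 = 11.5

11.5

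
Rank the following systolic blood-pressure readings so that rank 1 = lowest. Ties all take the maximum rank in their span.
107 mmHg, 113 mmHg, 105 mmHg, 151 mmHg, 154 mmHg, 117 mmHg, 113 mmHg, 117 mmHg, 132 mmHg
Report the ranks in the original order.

Sorted (ascending): 105, 107, 113, 113, 117, 117, 132, 151, 154
The 2 values of 113 occupy positions 3–4 → each gets rank 4.
The 2 values of 117 occupy positions 5–6 → each gets rank 6.

2, 4, 1, 8, 9, 6, 4, 6, 7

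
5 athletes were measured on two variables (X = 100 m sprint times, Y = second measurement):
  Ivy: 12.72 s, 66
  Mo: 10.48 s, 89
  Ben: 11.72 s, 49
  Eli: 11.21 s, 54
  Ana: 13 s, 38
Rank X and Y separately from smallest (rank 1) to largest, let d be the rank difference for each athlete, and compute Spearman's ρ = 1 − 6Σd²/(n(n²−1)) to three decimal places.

-0.700

Ranks of variable 1: 4, 1, 3, 2, 5
Ranks of variable 2: 4, 5, 2, 3, 1
d = r₁ − r₂: 0, -4, 1, -1, 4
d²: 0, 16, 1, 1, 16; Σd² = 34
ρ = 1 − 6·34/(5·24) = 1 − 204/120 = -0.700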